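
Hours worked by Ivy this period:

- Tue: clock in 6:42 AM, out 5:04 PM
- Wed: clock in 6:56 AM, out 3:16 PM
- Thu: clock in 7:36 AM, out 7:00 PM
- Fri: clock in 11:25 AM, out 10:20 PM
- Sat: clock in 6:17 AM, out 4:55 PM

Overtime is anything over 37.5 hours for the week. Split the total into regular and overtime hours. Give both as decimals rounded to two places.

Regular 37.50 hours, overtime 14.15 hours

Tue: 6:42 AM–5:04 PM = 10 h 22 min
Wed: 6:56 AM–3:16 PM = 8 h 20 min
Thu: 7:36 AM–7:00 PM = 11 h 24 min
Fri: 11:25 AM–10:20 PM = 10 h 55 min
Sat: 6:17 AM–4:55 PM = 10 h 38 min
Total worked: 51 h 39 min = 51.65 h.
Threshold 37.5 h → overtime 14 h 9 min, regular 37 h 30 min.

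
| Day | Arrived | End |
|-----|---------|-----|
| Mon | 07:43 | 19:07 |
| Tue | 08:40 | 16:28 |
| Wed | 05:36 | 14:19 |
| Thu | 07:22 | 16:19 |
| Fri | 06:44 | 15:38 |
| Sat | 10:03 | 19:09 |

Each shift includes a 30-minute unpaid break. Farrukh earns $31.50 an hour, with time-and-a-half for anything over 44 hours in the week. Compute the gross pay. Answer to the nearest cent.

$1757.70

Mon: 07:43–19:07 = 11 h 24 min; less 30 min break → 10 h 54 min
Tue: 08:40–16:28 = 7 h 48 min; less 30 min break → 7 h 18 min
Wed: 05:36–14:19 = 8 h 43 min; less 30 min break → 8 h 13 min
Thu: 07:22–16:19 = 8 h 57 min; less 30 min break → 8 h 27 min
Fri: 06:44–15:38 = 8 h 54 min; less 30 min break → 8 h 24 min
Sat: 10:03–19:09 = 9 h 6 min; less 30 min break → 8 h 36 min
Total worked: 51 h 52 min = 3112 min.
Regular 44 h 0 min = 2640 min at $31.50/h; overtime 7 h 52 min = 472 min at $47.25/h.
Pay = (2640 × $31.50 + 472 × $47.25) ÷ 60 = $1757.70.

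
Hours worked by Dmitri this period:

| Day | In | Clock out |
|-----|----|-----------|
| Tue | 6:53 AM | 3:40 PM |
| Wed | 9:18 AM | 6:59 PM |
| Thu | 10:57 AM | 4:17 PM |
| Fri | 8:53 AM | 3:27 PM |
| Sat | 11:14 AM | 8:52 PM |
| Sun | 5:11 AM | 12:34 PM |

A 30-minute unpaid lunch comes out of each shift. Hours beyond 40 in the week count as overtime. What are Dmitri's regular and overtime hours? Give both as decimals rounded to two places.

Tue: 6:53 AM–3:40 PM = 8 h 47 min; less 30 min break → 8 h 17 min
Wed: 9:18 AM–6:59 PM = 9 h 41 min; less 30 min break → 9 h 11 min
Thu: 10:57 AM–4:17 PM = 5 h 20 min; less 30 min break → 4 h 50 min
Fri: 8:53 AM–3:27 PM = 6 h 34 min; less 30 min break → 6 h 4 min
Sat: 11:14 AM–8:52 PM = 9 h 38 min; less 30 min break → 9 h 8 min
Sun: 5:11 AM–12:34 PM = 7 h 23 min; less 30 min break → 6 h 53 min
Total worked: 44 h 23 min = 44.38 h.
Threshold 40 h → overtime 4 h 23 min, regular 40 h 0 min.

Regular 40.00 hours, overtime 4.38 hours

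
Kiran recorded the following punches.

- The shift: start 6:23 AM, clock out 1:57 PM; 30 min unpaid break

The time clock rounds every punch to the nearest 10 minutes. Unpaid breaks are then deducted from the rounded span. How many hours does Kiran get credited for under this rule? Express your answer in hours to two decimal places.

The shift: in 6:23 AM→6:20 AM, out 1:57 PM→2:00 PM; 7 h 40 min − 30 min = 7 h 10 min

7.17 hours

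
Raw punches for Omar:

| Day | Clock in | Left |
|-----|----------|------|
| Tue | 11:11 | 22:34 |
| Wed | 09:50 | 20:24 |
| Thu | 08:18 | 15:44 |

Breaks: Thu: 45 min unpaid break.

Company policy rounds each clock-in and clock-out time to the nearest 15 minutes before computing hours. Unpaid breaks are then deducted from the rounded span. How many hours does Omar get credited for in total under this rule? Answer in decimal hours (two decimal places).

Tue: in 11:11→11:15, out 22:34→22:30; 11 h 15 min
Wed: in 09:50→09:45, out 20:24→20:30; 10 h 45 min
Thu: in 08:18→08:15, out 15:44→15:45; 7 h 30 min − 45 min = 6 h 45 min
Total credited: 28 h 45 min.

28.75 hours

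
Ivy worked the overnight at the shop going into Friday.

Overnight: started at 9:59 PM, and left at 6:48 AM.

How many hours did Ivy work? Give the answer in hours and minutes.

8 h 49 min

Overnight: 9:59 PM → midnight = 2 h 1 min; midnight → 6:48 AM = 6 h 48 min; span 8 h 49 min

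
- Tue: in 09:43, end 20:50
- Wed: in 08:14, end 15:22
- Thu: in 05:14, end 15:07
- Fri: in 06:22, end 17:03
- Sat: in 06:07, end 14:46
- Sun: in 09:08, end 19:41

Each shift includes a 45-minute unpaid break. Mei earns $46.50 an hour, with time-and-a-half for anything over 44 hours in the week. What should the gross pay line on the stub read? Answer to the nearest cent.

Tue: 09:43–20:50 = 11 h 7 min; less 45 min break → 10 h 22 min
Wed: 08:14–15:22 = 7 h 8 min; less 45 min break → 6 h 23 min
Thu: 05:14–15:07 = 9 h 53 min; less 45 min break → 9 h 8 min
Fri: 06:22–17:03 = 10 h 41 min; less 45 min break → 9 h 56 min
Sat: 06:07–14:46 = 8 h 39 min; less 45 min break → 7 h 54 min
Sun: 09:08–19:41 = 10 h 33 min; less 45 min break → 9 h 48 min
Total worked: 53 h 31 min = 3211 min.
Regular 44 h 0 min = 2640 min at $46.50/h; overtime 9 h 31 min = 571 min at $69.75/h.
Pay = (2640 × $46.50 + 571 × $69.75) ÷ 60 = $2709.79.

$2709.79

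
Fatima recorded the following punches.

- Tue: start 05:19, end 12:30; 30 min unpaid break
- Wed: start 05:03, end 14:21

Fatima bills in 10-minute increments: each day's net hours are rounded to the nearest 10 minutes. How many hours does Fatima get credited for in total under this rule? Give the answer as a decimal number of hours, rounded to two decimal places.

16.00 hours

Tue: 05:19–12:30 = 7 h 11 min − 30 min = 6 h 41 min → rounds to 6 h 40 min
Wed: 05:03–14:21 = 9 h 18 min → rounds to 9 h 20 min
Total credited: 16 h 0 min.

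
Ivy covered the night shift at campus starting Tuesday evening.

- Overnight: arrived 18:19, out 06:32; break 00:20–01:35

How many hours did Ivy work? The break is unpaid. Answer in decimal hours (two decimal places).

10.97 hours

Overnight: 18:19 → midnight = 5 h 41 min; midnight → 06:32 = 6 h 32 min; span 12 h 13 min; less 75 min break → 10 h 58 min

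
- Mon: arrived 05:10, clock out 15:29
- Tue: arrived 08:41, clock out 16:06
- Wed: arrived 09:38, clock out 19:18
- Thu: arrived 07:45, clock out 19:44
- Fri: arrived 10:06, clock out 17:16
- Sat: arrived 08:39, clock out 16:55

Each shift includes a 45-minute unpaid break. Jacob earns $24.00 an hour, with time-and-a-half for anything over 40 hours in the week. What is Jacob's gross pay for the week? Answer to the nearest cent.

Mon: 05:10–15:29 = 10 h 19 min; less 45 min break → 9 h 34 min
Tue: 08:41–16:06 = 7 h 25 min; less 45 min break → 6 h 40 min
Wed: 09:38–19:18 = 9 h 40 min; less 45 min break → 8 h 55 min
Thu: 07:45–19:44 = 11 h 59 min; less 45 min break → 11 h 14 min
Fri: 10:06–17:16 = 7 h 10 min; less 45 min break → 6 h 25 min
Sat: 08:39–16:55 = 8 h 16 min; less 45 min break → 7 h 31 min
Total worked: 50 h 19 min = 3019 min.
Regular 40 h 0 min = 2400 min at $24.00/h; overtime 10 h 19 min = 619 min at $36.00/h.
Pay = (2400 × $24.00 + 619 × $36.00) ÷ 60 = $1331.40.

$1331.40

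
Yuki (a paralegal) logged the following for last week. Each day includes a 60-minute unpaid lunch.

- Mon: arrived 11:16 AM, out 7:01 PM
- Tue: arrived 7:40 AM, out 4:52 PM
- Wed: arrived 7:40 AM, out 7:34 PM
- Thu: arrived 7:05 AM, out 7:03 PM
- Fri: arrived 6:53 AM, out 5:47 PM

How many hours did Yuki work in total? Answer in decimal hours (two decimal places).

Mon: 11:16 AM–7:01 PM = 7 h 45 min; less 60 min break → 6 h 45 min
Tue: 7:40 AM–4:52 PM = 9 h 12 min; less 60 min break → 8 h 12 min
Wed: 7:40 AM–7:34 PM = 11 h 54 min; less 60 min break → 10 h 54 min
Thu: 7:05 AM–7:03 PM = 11 h 58 min; less 60 min break → 10 h 58 min
Fri: 6:53 AM–5:47 PM = 10 h 54 min; less 60 min break → 9 h 54 min
Total: 6 h 45 min + 8 h 12 min + 10 h 54 min + 10 h 58 min + 9 h 54 min = 46 h 43 min.

46.72 hours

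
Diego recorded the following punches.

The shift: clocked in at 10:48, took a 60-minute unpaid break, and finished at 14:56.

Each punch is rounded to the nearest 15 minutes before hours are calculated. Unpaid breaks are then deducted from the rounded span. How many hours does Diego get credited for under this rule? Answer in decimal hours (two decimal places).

The shift: in 10:48→10:45, out 14:56→15:00; 4 h 15 min − 60 min = 3 h 15 min

3.25 hours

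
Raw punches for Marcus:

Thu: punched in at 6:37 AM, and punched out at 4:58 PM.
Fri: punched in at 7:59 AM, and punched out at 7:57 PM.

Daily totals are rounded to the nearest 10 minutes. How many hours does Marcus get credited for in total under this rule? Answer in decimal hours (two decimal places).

22.33 hours

Thu: 6:37 AM–4:58 PM = 10 h 21 min → rounds to 10 h 20 min
Fri: 7:59 AM–7:57 PM = 11 h 58 min → rounds to 12 h 0 min
Total credited: 22 h 20 min.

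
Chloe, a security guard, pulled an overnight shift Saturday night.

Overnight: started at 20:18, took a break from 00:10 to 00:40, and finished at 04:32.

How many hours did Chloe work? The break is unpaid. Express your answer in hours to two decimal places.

7.73 hours

Overnight: 20:18 → midnight = 3 h 42 min; midnight → 04:32 = 4 h 32 min; span 8 h 14 min; less 30 min break → 7 h 44 min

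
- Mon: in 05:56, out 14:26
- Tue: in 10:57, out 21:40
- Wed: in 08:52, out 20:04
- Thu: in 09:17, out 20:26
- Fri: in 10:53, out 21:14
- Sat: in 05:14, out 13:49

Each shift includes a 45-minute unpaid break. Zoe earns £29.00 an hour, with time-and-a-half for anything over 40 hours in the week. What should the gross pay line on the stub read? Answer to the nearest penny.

Mon: 05:56–14:26 = 8 h 30 min; less 45 min break → 7 h 45 min
Tue: 10:57–21:40 = 10 h 43 min; less 45 min break → 9 h 58 min
Wed: 08:52–20:04 = 11 h 12 min; less 45 min break → 10 h 27 min
Thu: 09:17–20:26 = 11 h 9 min; less 45 min break → 10 h 24 min
Fri: 10:53–21:14 = 10 h 21 min; less 45 min break → 9 h 36 min
Sat: 05:14–13:49 = 8 h 35 min; less 45 min break → 7 h 50 min
Total worked: 56 h 0 min = 3360 min.
Regular 40 h 0 min = 2400 min at £29.00/h; overtime 16 h 0 min = 960 min at £43.50/h.
Pay = (2400 × £29.00 + 960 × £43.50) ÷ 60 = £1856.00.

£1856.00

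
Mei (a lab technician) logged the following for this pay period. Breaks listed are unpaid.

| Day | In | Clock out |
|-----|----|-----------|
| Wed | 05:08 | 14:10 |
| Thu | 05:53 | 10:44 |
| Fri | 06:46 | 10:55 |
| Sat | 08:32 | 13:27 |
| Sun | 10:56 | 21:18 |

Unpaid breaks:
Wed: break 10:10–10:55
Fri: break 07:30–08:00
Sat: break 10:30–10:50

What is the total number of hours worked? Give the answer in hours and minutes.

Wed: 05:08–14:10 = 9 h 2 min; less 45 min break → 8 h 17 min
Thu: 05:53–10:44 = 4 h 51 min
Fri: 06:46–10:55 = 4 h 9 min; less 30 min break → 3 h 39 min
Sat: 08:32–13:27 = 4 h 55 min; less 20 min break → 4 h 35 min
Sun: 10:56–21:18 = 10 h 22 min
Total: 8 h 17 min + 4 h 51 min + 3 h 39 min + 4 h 35 min + 10 h 22 min = 31 h 44 min.

31 h 44 min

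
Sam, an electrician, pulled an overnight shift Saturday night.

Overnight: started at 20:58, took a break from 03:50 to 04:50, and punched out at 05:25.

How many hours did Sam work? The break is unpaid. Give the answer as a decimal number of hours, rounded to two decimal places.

7.45 hours

Overnight: 20:58 → midnight = 3 h 2 min; midnight → 05:25 = 5 h 25 min; span 8 h 27 min; less 60 min break → 7 h 27 min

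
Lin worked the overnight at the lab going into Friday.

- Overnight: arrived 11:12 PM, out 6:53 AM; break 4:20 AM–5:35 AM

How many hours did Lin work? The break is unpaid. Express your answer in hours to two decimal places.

6.43 hours

Overnight: 11:12 PM → midnight = 0 h 48 min; midnight → 6:53 AM = 6 h 53 min; span 7 h 41 min; less 75 min break → 6 h 26 min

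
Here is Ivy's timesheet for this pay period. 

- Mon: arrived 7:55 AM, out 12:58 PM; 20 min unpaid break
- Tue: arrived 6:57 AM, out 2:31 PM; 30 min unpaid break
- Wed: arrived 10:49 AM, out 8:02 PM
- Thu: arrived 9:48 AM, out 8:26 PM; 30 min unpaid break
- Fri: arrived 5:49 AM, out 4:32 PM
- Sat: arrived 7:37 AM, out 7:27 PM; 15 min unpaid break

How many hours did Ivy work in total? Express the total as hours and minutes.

Mon: 7:55 AM–12:58 PM = 5 h 3 min; less 20 min break → 4 h 43 min
Tue: 6:57 AM–2:31 PM = 7 h 34 min; less 30 min break → 7 h 4 min
Wed: 10:49 AM–8:02 PM = 9 h 13 min
Thu: 9:48 AM–8:26 PM = 10 h 38 min; less 30 min break → 10 h 8 min
Fri: 5:49 AM–4:32 PM = 10 h 43 min
Sat: 7:37 AM–7:27 PM = 11 h 50 min; less 15 min break → 11 h 35 min
Total: 4 h 43 min + 7 h 4 min + 9 h 13 min + 10 h 8 min + 10 h 43 min + 11 h 35 min = 53 h 26 min.

53 h 26 min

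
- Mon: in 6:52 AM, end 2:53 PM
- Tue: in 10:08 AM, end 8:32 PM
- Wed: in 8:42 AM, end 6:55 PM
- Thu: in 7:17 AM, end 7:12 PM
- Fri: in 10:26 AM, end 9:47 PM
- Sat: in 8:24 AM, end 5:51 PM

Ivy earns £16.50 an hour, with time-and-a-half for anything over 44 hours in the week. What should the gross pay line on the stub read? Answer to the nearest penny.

£1155.41

Mon: 6:52 AM–2:53 PM = 8 h 1 min
Tue: 10:08 AM–8:32 PM = 10 h 24 min
Wed: 8:42 AM–6:55 PM = 10 h 13 min
Thu: 7:17 AM–7:12 PM = 11 h 55 min
Fri: 10:26 AM–9:47 PM = 11 h 21 min
Sat: 8:24 AM–5:51 PM = 9 h 27 min
Total worked: 61 h 21 min = 3681 min.
Regular 44 h 0 min = 2640 min at £16.50/h; overtime 17 h 21 min = 1041 min at £24.75/h.
Pay = (2640 × £16.50 + 1041 × £24.75) ÷ 60 = £1155.41.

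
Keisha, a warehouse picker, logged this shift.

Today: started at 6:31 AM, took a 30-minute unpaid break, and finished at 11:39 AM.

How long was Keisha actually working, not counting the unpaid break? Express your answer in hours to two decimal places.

4.63 hours

Today: 6:31 AM–11:39 AM = 5 h 8 min; less 30 min break → 4 h 38 min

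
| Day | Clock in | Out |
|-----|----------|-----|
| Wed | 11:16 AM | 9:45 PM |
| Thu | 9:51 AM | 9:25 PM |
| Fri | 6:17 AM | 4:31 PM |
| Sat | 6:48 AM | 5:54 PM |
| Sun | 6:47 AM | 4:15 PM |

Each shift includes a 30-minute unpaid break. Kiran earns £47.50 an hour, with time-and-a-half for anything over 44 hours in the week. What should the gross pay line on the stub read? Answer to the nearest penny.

Wed: 11:16 AM–9:45 PM = 10 h 29 min; less 30 min break → 9 h 59 min
Thu: 9:51 AM–9:25 PM = 11 h 34 min; less 30 min break → 11 h 4 min
Fri: 6:17 AM–4:31 PM = 10 h 14 min; less 30 min break → 9 h 44 min
Sat: 6:48 AM–5:54 PM = 11 h 6 min; less 30 min break → 10 h 36 min
Sun: 6:47 AM–4:15 PM = 9 h 28 min; less 30 min break → 8 h 58 min
Total worked: 50 h 21 min = 3021 min.
Regular 44 h 0 min = 2640 min at £47.50/h; overtime 6 h 21 min = 381 min at £71.25/h.
Pay = (2640 × £47.50 + 381 × £71.25) ÷ 60 = £2542.44.

£2542.44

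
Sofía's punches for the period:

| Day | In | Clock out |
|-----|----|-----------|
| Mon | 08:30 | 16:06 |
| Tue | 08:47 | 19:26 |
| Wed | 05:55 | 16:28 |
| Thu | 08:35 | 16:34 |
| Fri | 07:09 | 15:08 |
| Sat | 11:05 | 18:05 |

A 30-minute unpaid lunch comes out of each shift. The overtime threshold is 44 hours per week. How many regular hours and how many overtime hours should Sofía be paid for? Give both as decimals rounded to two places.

Regular 44.00 hours, overtime 4.77 hours

Mon: 08:30–16:06 = 7 h 36 min; less 30 min break → 7 h 6 min
Tue: 08:47–19:26 = 10 h 39 min; less 30 min break → 10 h 9 min
Wed: 05:55–16:28 = 10 h 33 min; less 30 min break → 10 h 3 min
Thu: 08:35–16:34 = 7 h 59 min; less 30 min break → 7 h 29 min
Fri: 07:09–15:08 = 7 h 59 min; less 30 min break → 7 h 29 min
Sat: 11:05–18:05 = 7 h 0 min; less 30 min break → 6 h 30 min
Total worked: 48 h 46 min = 48.77 h.
Threshold 44 h → overtime 4 h 46 min, regular 44 h 0 min.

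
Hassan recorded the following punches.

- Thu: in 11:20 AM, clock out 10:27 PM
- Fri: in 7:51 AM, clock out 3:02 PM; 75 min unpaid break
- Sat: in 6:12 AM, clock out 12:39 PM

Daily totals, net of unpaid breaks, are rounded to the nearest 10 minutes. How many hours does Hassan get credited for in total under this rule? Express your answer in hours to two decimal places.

23.67 hours

Thu: 11:20 AM–10:27 PM = 11 h 7 min → rounds to 11 h 10 min
Fri: 7:51 AM–3:02 PM = 7 h 11 min − 75 min = 5 h 56 min → rounds to 6 h 0 min
Sat: 6:12 AM–12:39 PM = 6 h 27 min → rounds to 6 h 30 min
Total credited: 23 h 40 min.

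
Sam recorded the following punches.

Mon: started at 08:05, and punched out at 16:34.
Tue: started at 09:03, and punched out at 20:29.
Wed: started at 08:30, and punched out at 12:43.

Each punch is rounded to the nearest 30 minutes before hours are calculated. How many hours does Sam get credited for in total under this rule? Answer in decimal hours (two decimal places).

24.00 hours

Mon: in 08:05→08:00, out 16:34→16:30; 8 h 30 min
Tue: in 09:03→09:00, out 20:29→20:30; 11 h 30 min
Wed: in 08:30→08:30, out 12:43→12:30; 4 h 0 min
Total credited: 24 h 0 min.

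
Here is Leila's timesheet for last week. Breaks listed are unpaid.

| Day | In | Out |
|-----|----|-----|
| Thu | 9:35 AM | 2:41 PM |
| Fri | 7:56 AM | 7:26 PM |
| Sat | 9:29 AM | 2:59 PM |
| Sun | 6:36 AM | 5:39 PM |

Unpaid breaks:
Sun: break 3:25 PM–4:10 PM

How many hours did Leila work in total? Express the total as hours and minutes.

Thu: 9:35 AM–2:41 PM = 5 h 6 min
Fri: 7:56 AM–7:26 PM = 11 h 30 min
Sat: 9:29 AM–2:59 PM = 5 h 30 min
Sun: 6:36 AM–5:39 PM = 11 h 3 min; less 45 min break → 10 h 18 min
Total: 5 h 6 min + 11 h 30 min + 5 h 30 min + 10 h 18 min = 32 h 24 min.

32 h 24 min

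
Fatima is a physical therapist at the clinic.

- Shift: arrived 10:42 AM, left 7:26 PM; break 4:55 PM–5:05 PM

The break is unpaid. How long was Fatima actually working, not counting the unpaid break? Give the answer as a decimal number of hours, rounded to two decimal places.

8.57 hours

Shift: 10:42 AM–7:26 PM = 8 h 44 min; less 10 min break → 8 h 34 min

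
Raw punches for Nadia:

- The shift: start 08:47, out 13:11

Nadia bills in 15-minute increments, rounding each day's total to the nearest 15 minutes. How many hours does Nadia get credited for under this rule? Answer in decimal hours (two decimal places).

4.50 hours

The shift: 08:47–13:11 = 4 h 24 min → rounds to 4 h 30 min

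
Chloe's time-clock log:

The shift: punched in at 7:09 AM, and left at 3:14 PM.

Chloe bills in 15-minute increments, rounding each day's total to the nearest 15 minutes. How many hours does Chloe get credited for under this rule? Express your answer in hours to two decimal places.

The shift: 7:09 AM–3:14 PM = 8 h 5 min → rounds to 8 h 0 min

8.00 hours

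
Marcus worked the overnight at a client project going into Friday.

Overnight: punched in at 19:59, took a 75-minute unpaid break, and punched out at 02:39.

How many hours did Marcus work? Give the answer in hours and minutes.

5 h 25 min

Overnight: 19:59 → midnight = 4 h 1 min; midnight → 02:39 = 2 h 39 min; span 6 h 40 min; less 75 min break → 5 h 25 min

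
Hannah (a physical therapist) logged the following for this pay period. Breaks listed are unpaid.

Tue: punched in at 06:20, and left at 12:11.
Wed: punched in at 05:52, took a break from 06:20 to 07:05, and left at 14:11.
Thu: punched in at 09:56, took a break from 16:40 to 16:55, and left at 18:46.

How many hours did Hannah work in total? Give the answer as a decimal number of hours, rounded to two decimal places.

22.00 hours

Tue: 06:20–12:11 = 5 h 51 min
Wed: 05:52–14:11 = 8 h 19 min; less 45 min break → 7 h 34 min
Thu: 09:56–18:46 = 8 h 50 min; less 15 min break → 8 h 35 min
Total: 5 h 51 min + 7 h 34 min + 8 h 35 min = 22 h 0 min.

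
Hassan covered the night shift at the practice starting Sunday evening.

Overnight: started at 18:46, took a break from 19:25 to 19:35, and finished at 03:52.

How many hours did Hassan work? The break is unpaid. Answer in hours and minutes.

8 h 56 min

Overnight: 18:46 → midnight = 5 h 14 min; midnight → 03:52 = 3 h 52 min; span 9 h 6 min; less 10 min break → 8 h 56 min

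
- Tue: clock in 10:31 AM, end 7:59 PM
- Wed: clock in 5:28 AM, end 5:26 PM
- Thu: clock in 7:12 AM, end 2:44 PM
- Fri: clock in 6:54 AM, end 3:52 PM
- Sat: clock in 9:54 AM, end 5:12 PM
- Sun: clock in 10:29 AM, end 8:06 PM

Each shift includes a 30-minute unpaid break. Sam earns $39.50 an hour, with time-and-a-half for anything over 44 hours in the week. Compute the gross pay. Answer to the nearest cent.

$2203.11

Tue: 10:31 AM–7:59 PM = 9 h 28 min; less 30 min break → 8 h 58 min
Wed: 5:28 AM–5:26 PM = 11 h 58 min; less 30 min break → 11 h 28 min
Thu: 7:12 AM–2:44 PM = 7 h 32 min; less 30 min break → 7 h 2 min
Fri: 6:54 AM–3:52 PM = 8 h 58 min; less 30 min break → 8 h 28 min
Sat: 9:54 AM–5:12 PM = 7 h 18 min; less 30 min break → 6 h 48 min
Sun: 10:29 AM–8:06 PM = 9 h 37 min; less 30 min break → 9 h 7 min
Total worked: 51 h 51 min = 3111 min.
Regular 44 h 0 min = 2640 min at $39.50/h; overtime 7 h 51 min = 471 min at $59.25/h.
Pay = (2640 × $39.50 + 471 × $59.25) ÷ 60 = $2203.11.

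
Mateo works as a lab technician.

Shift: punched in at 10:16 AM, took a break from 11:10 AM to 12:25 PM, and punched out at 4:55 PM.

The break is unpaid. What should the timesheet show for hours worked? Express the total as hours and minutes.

5 h 24 min

Shift: 10:16 AM–4:55 PM = 6 h 39 min; less 75 min break → 5 h 24 min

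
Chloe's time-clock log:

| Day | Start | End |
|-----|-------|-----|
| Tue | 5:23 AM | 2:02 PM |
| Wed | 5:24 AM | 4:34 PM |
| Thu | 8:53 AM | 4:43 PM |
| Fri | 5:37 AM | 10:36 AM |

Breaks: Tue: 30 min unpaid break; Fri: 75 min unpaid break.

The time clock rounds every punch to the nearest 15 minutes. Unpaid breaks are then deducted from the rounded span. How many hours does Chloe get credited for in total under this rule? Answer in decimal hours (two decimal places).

Tue: in 5:23 AM→5:30 AM, out 2:02 PM→2:00 PM; 8 h 30 min − 30 min = 8 h 0 min
Wed: in 5:24 AM→5:30 AM, out 4:34 PM→4:30 PM; 11 h 0 min
Thu: in 8:53 AM→9:00 AM, out 4:43 PM→4:45 PM; 7 h 45 min
Fri: in 5:37 AM→5:30 AM, out 10:36 AM→10:30 AM; 5 h 0 min − 75 min = 3 h 45 min
Total credited: 30 h 30 min.

30.50 hours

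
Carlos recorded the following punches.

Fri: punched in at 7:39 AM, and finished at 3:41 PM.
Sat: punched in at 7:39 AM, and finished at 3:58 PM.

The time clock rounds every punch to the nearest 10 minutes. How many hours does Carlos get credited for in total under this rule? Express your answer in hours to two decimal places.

Fri: in 7:39 AM→7:40 AM, out 3:41 PM→3:40 PM; 8 h 0 min
Sat: in 7:39 AM→7:40 AM, out 3:58 PM→4:00 PM; 8 h 20 min
Total credited: 16 h 20 min.

16.33 hours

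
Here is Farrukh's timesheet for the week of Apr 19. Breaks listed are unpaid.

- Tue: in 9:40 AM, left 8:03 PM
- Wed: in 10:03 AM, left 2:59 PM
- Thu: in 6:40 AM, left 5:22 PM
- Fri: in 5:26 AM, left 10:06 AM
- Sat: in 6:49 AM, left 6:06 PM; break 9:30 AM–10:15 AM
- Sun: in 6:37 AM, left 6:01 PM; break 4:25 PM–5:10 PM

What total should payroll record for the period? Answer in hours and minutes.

51 h 52 min

Tue: 9:40 AM–8:03 PM = 10 h 23 min
Wed: 10:03 AM–2:59 PM = 4 h 56 min
Thu: 6:40 AM–5:22 PM = 10 h 42 min
Fri: 5:26 AM–10:06 AM = 4 h 40 min
Sat: 6:49 AM–6:06 PM = 11 h 17 min; less 45 min break → 10 h 32 min
Sun: 6:37 AM–6:01 PM = 11 h 24 min; less 45 min break → 10 h 39 min
Total: 10 h 23 min + 4 h 56 min + 10 h 42 min + 4 h 40 min + 10 h 32 min + 10 h 39 min = 51 h 52 min.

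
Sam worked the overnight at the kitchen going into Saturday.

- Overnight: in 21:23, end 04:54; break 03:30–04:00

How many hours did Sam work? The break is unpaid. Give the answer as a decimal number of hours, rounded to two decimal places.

Overnight: 21:23 → midnight = 2 h 37 min; midnight → 04:54 = 4 h 54 min; span 7 h 31 min; less 30 min break → 7 h 1 min

7.02 hours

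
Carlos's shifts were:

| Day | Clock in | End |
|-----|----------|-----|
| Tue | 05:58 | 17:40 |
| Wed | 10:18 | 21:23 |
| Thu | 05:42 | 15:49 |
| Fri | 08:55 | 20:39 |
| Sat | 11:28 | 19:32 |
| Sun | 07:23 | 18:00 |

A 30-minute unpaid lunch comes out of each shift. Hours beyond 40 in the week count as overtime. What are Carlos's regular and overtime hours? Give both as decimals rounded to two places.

Regular 40.00 hours, overtime 20.32 hours

Tue: 05:58–17:40 = 11 h 42 min; less 30 min break → 11 h 12 min
Wed: 10:18–21:23 = 11 h 5 min; less 30 min break → 10 h 35 min
Thu: 05:42–15:49 = 10 h 7 min; less 30 min break → 9 h 37 min
Fri: 08:55–20:39 = 11 h 44 min; less 30 min break → 11 h 14 min
Sat: 11:28–19:32 = 8 h 4 min; less 30 min break → 7 h 34 min
Sun: 07:23–18:00 = 10 h 37 min; less 30 min break → 10 h 7 min
Total worked: 60 h 19 min = 60.32 h.
Threshold 40 h → overtime 20 h 19 min, regular 40 h 0 min.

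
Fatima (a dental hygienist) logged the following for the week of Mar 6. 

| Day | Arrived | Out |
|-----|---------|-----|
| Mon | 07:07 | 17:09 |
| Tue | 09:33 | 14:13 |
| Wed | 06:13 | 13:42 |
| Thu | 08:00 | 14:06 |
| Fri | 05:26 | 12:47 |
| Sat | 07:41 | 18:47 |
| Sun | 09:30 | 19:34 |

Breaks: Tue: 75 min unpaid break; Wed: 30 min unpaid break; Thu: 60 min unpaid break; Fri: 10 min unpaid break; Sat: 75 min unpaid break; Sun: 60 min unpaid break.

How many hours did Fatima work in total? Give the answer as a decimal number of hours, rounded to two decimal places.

51.63 hours

Mon: 07:07–17:09 = 10 h 2 min
Tue: 09:33–14:13 = 4 h 40 min; less 75 min break → 3 h 25 min
Wed: 06:13–13:42 = 7 h 29 min; less 30 min break → 6 h 59 min
Thu: 08:00–14:06 = 6 h 6 min; less 60 min break → 5 h 6 min
Fri: 05:26–12:47 = 7 h 21 min; less 10 min break → 7 h 11 min
Sat: 07:41–18:47 = 11 h 6 min; less 75 min break → 9 h 51 min
Sun: 09:30–19:34 = 10 h 4 min; less 60 min break → 9 h 4 min
Total: 10 h 2 min + 3 h 25 min + 6 h 59 min + 5 h 6 min + 7 h 11 min + 9 h 51 min + 9 h 4 min = 51 h 38 min.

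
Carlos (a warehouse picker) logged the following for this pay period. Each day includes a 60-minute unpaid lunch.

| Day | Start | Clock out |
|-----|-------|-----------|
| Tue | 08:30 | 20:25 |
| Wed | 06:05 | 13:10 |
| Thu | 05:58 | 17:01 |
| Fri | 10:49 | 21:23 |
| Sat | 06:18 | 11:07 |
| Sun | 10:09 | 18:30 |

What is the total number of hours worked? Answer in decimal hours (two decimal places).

47.78 hours

Tue: 08:30–20:25 = 11 h 55 min; less 60 min break → 10 h 55 min
Wed: 06:05–13:10 = 7 h 5 min; less 60 min break → 6 h 5 min
Thu: 05:58–17:01 = 11 h 3 min; less 60 min break → 10 h 3 min
Fri: 10:49–21:23 = 10 h 34 min; less 60 min break → 9 h 34 min
Sat: 06:18–11:07 = 4 h 49 min; less 60 min break → 3 h 49 min
Sun: 10:09–18:30 = 8 h 21 min; less 60 min break → 7 h 21 min
Total: 10 h 55 min + 6 h 5 min + 10 h 3 min + 9 h 34 min + 3 h 49 min + 7 h 21 min = 47 h 47 min.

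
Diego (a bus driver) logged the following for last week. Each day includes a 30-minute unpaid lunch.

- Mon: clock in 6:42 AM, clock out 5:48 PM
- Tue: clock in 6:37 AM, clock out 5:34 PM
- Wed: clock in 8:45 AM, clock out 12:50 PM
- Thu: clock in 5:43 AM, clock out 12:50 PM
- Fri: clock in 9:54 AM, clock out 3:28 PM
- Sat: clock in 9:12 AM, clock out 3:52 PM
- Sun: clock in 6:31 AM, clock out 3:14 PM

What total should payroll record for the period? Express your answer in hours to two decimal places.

Mon: 6:42 AM–5:48 PM = 11 h 6 min; less 30 min break → 10 h 36 min
Tue: 6:37 AM–5:34 PM = 10 h 57 min; less 30 min break → 10 h 27 min
Wed: 8:45 AM–12:50 PM = 4 h 5 min; less 30 min break → 3 h 35 min
Thu: 5:43 AM–12:50 PM = 7 h 7 min; less 30 min break → 6 h 37 min
Fri: 9:54 AM–3:28 PM = 5 h 34 min; less 30 min break → 5 h 4 min
Sat: 9:12 AM–3:52 PM = 6 h 40 min; less 30 min break → 6 h 10 min
Sun: 6:31 AM–3:14 PM = 8 h 43 min; less 30 min break → 8 h 13 min
Total: 10 h 36 min + 10 h 27 min + 3 h 35 min + 6 h 37 min + 5 h 4 min + 6 h 10 min + 8 h 13 min = 50 h 42 min.

50.70 hours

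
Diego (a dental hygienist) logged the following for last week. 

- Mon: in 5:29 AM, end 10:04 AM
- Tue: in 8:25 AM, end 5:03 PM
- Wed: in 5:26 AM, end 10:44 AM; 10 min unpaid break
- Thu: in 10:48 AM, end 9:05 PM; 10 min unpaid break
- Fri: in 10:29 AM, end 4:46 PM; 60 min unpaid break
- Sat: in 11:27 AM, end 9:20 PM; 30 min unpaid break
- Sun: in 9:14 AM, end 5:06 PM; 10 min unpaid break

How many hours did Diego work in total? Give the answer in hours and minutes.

Mon: 5:29 AM–10:04 AM = 4 h 35 min
Tue: 8:25 AM–5:03 PM = 8 h 38 min
Wed: 5:26 AM–10:44 AM = 5 h 18 min; less 10 min break → 5 h 8 min
Thu: 10:48 AM–9:05 PM = 10 h 17 min; less 10 min break → 10 h 7 min
Fri: 10:29 AM–4:46 PM = 6 h 17 min; less 60 min break → 5 h 17 min
Sat: 11:27 AM–9:20 PM = 9 h 53 min; less 30 min break → 9 h 23 min
Sun: 9:14 AM–5:06 PM = 7 h 52 min; less 10 min break → 7 h 42 min
Total: 4 h 35 min + 8 h 38 min + 5 h 8 min + 10 h 7 min + 5 h 17 min + 9 h 23 min + 7 h 42 min = 50 h 50 min.

50 h 50 min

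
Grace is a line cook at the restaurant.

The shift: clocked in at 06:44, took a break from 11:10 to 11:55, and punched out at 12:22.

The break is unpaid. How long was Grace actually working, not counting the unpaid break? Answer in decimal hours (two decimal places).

The shift: 06:44–12:22 = 5 h 38 min; less 45 min break → 4 h 53 min

4.88 hours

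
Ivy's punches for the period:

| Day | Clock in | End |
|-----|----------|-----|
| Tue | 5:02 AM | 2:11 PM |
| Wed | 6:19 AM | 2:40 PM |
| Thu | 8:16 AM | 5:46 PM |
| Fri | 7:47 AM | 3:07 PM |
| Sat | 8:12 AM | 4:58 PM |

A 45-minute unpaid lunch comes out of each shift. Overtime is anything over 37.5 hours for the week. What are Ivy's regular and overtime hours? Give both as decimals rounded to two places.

Tue: 5:02 AM–2:11 PM = 9 h 9 min; less 45 min break → 8 h 24 min
Wed: 6:19 AM–2:40 PM = 8 h 21 min; less 45 min break → 7 h 36 min
Thu: 8:16 AM–5:46 PM = 9 h 30 min; less 45 min break → 8 h 45 min
Fri: 7:47 AM–3:07 PM = 7 h 20 min; less 45 min break → 6 h 35 min
Sat: 8:12 AM–4:58 PM = 8 h 46 min; less 45 min break → 8 h 1 min
Total worked: 39 h 21 min = 39.35 h.
Threshold 37.5 h → overtime 1 h 51 min, regular 37 h 30 min.

Regular 37.50 hours, overtime 1.85 hours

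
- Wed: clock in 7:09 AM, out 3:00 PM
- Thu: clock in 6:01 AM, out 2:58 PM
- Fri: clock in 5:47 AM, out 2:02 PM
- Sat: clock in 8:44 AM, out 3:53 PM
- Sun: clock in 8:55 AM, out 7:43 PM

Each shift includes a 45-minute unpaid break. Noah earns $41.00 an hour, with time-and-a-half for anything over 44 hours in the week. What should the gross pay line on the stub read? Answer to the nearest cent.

$1609.25

Wed: 7:09 AM–3:00 PM = 7 h 51 min; less 45 min break → 7 h 6 min
Thu: 6:01 AM–2:58 PM = 8 h 57 min; less 45 min break → 8 h 12 min
Fri: 5:47 AM–2:02 PM = 8 h 15 min; less 45 min break → 7 h 30 min
Sat: 8:44 AM–3:53 PM = 7 h 9 min; less 45 min break → 6 h 24 min
Sun: 8:55 AM–7:43 PM = 10 h 48 min; less 45 min break → 10 h 3 min
Total worked: 39 h 15 min = 2355 min.
Regular 39 h 15 min = 2355 min at $41.00/h; overtime 0 h 0 min = 0 min at $61.50/h.
Pay = (2355 × $41.00 + 0 × $61.50) ÷ 60 = $1609.25.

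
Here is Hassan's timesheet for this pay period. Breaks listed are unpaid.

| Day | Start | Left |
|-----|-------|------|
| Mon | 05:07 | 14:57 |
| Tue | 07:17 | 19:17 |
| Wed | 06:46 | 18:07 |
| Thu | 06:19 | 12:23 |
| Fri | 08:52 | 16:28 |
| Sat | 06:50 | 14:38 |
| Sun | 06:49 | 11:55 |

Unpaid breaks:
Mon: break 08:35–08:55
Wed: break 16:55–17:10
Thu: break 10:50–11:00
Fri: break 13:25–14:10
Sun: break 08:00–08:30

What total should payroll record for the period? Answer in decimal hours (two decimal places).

57.75 hours

Mon: 05:07–14:57 = 9 h 50 min; less 20 min break → 9 h 30 min
Tue: 07:17–19:17 = 12 h 0 min
Wed: 06:46–18:07 = 11 h 21 min; less 15 min break → 11 h 6 min
Thu: 06:19–12:23 = 6 h 4 min; less 10 min break → 5 h 54 min
Fri: 08:52–16:28 = 7 h 36 min; less 45 min break → 6 h 51 min
Sat: 06:50–14:38 = 7 h 48 min
Sun: 06:49–11:55 = 5 h 6 min; less 30 min break → 4 h 36 min
Total: 9 h 30 min + 12 h 0 min + 11 h 6 min + 5 h 54 min + 6 h 51 min + 7 h 48 min + 4 h 36 min = 57 h 45 min.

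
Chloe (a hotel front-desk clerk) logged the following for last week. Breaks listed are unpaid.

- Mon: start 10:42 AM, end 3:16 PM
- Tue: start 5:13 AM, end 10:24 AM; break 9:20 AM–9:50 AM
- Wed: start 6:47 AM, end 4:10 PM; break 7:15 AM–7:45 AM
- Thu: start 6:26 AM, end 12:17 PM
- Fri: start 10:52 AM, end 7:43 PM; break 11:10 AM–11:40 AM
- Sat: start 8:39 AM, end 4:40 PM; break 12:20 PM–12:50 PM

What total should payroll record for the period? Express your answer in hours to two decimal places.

39.85 hours

Mon: 10:42 AM–3:16 PM = 4 h 34 min
Tue: 5:13 AM–10:24 AM = 5 h 11 min; less 30 min break → 4 h 41 min
Wed: 6:47 AM–4:10 PM = 9 h 23 min; less 30 min break → 8 h 53 min
Thu: 6:26 AM–12:17 PM = 5 h 51 min
Fri: 10:52 AM–7:43 PM = 8 h 51 min; less 30 min break → 8 h 21 min
Sat: 8:39 AM–4:40 PM = 8 h 1 min; less 30 min break → 7 h 31 min
Total: 4 h 34 min + 4 h 41 min + 8 h 53 min + 5 h 51 min + 8 h 21 min + 7 h 31 min = 39 h 51 min.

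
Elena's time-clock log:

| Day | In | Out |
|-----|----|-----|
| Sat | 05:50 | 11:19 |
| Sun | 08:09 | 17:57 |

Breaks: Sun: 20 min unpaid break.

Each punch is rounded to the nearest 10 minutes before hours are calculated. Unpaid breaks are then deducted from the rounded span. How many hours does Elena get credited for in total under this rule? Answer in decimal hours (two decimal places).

Sat: in 05:50→05:50, out 11:19→11:20; 5 h 30 min
Sun: in 08:09→08:10, out 17:57→18:00; 9 h 50 min − 20 min = 9 h 30 min
Total credited: 15 h 0 min.

15.00 hours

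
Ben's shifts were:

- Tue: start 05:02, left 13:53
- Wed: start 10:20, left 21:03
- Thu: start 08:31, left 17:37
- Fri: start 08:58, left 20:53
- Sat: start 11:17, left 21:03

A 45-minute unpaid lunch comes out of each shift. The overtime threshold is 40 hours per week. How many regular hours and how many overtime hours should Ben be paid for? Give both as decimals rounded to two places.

Tue: 05:02–13:53 = 8 h 51 min; less 45 min break → 8 h 6 min
Wed: 10:20–21:03 = 10 h 43 min; less 45 min break → 9 h 58 min
Thu: 08:31–17:37 = 9 h 6 min; less 45 min break → 8 h 21 min
Fri: 08:58–20:53 = 11 h 55 min; less 45 min break → 11 h 10 min
Sat: 11:17–21:03 = 9 h 46 min; less 45 min break → 9 h 1 min
Total worked: 46 h 36 min = 46.60 h.
Threshold 40 h → overtime 6 h 36 min, regular 40 h 0 min.

Regular 40.00 hours, overtime 6.60 hours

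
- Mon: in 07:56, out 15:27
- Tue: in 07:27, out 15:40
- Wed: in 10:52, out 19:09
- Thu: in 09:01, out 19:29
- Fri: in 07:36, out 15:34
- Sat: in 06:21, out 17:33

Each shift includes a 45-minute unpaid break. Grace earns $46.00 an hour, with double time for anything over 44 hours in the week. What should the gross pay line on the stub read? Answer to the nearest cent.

Mon: 07:56–15:27 = 7 h 31 min; less 45 min break → 6 h 46 min
Tue: 07:27–15:40 = 8 h 13 min; less 45 min break → 7 h 28 min
Wed: 10:52–19:09 = 8 h 17 min; less 45 min break → 7 h 32 min
Thu: 09:01–19:29 = 10 h 28 min; less 45 min break → 9 h 43 min
Fri: 07:36–15:34 = 7 h 58 min; less 45 min break → 7 h 13 min
Sat: 06:21–17:33 = 11 h 12 min; less 45 min break → 10 h 27 min
Total worked: 49 h 9 min = 2949 min.
Regular 44 h 0 min = 2640 min at $46.00/h; overtime 5 h 9 min = 309 min at $92.00/h.
Pay = (2640 × $46.00 + 309 × $92.00) ÷ 60 = $2497.80.

$2497.80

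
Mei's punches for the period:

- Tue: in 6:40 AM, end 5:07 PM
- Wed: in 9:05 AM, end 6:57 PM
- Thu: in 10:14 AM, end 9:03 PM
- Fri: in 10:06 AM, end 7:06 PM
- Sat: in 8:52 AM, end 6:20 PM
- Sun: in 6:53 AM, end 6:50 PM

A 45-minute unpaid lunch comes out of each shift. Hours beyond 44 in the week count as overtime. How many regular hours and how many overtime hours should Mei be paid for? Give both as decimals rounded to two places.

Tue: 6:40 AM–5:07 PM = 10 h 27 min; less 45 min break → 9 h 42 min
Wed: 9:05 AM–6:57 PM = 9 h 52 min; less 45 min break → 9 h 7 min
Thu: 10:14 AM–9:03 PM = 10 h 49 min; less 45 min break → 10 h 4 min
Fri: 10:06 AM–7:06 PM = 9 h 0 min; less 45 min break → 8 h 15 min
Sat: 8:52 AM–6:20 PM = 9 h 28 min; less 45 min break → 8 h 43 min
Sun: 6:53 AM–6:50 PM = 11 h 57 min; less 45 min break → 11 h 12 min
Total worked: 57 h 3 min = 57.05 h.
Threshold 44 h → overtime 13 h 3 min, regular 44 h 0 min.

Regular 44.00 hours, overtime 13.05 hours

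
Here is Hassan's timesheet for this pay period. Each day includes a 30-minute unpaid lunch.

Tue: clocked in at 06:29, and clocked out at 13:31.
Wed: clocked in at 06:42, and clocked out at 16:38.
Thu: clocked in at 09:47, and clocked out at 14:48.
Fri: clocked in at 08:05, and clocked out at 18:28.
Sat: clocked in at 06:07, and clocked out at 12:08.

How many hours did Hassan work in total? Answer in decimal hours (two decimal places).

Tue: 06:29–13:31 = 7 h 2 min; less 30 min break → 6 h 32 min
Wed: 06:42–16:38 = 9 h 56 min; less 30 min break → 9 h 26 min
Thu: 09:47–14:48 = 5 h 1 min; less 30 min break → 4 h 31 min
Fri: 08:05–18:28 = 10 h 23 min; less 30 min break → 9 h 53 min
Sat: 06:07–12:08 = 6 h 1 min; less 30 min break → 5 h 31 min
Total: 6 h 32 min + 9 h 26 min + 4 h 31 min + 9 h 53 min + 5 h 31 min = 35 h 53 min.

35.88 hours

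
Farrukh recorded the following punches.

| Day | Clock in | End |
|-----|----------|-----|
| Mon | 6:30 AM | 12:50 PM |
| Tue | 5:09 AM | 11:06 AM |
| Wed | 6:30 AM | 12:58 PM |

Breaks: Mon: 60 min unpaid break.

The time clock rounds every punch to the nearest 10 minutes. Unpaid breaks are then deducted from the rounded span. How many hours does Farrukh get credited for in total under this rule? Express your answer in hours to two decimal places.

Mon: in 6:30 AM→6:30 AM, out 12:50 PM→12:50 PM; 6 h 20 min − 60 min = 5 h 20 min
Tue: in 5:09 AM→5:10 AM, out 11:06 AM→11:10 AM; 6 h 0 min
Wed: in 6:30 AM→6:30 AM, out 12:58 PM→1:00 PM; 6 h 30 min
Total credited: 17 h 50 min.

17.83 hours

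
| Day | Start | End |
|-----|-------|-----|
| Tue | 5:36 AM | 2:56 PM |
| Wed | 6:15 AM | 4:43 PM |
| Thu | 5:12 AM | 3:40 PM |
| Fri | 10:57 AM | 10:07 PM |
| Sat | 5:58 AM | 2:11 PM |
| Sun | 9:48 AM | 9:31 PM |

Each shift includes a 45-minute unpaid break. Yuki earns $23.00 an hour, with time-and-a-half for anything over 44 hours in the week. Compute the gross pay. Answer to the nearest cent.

$1455.90

Tue: 5:36 AM–2:56 PM = 9 h 20 min; less 45 min break → 8 h 35 min
Wed: 6:15 AM–4:43 PM = 10 h 28 min; less 45 min break → 9 h 43 min
Thu: 5:12 AM–3:40 PM = 10 h 28 min; less 45 min break → 9 h 43 min
Fri: 10:57 AM–10:07 PM = 11 h 10 min; less 45 min break → 10 h 25 min
Sat: 5:58 AM–2:11 PM = 8 h 13 min; less 45 min break → 7 h 28 min
Sun: 9:48 AM–9:31 PM = 11 h 43 min; less 45 min break → 10 h 58 min
Total worked: 56 h 52 min = 3412 min.
Regular 44 h 0 min = 2640 min at $23.00/h; overtime 12 h 52 min = 772 min at $34.50/h.
Pay = (2640 × $23.00 + 772 × $34.50) ÷ 60 = $1455.90.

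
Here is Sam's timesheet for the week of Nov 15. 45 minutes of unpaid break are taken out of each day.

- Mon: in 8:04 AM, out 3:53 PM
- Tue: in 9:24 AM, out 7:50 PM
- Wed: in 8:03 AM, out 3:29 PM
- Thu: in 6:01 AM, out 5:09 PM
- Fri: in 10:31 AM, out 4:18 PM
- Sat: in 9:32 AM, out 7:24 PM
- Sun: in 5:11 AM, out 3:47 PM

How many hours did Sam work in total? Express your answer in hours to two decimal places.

Mon: 8:04 AM–3:53 PM = 7 h 49 min; less 45 min break → 7 h 4 min
Tue: 9:24 AM–7:50 PM = 10 h 26 min; less 45 min break → 9 h 41 min
Wed: 8:03 AM–3:29 PM = 7 h 26 min; less 45 min break → 6 h 41 min
Thu: 6:01 AM–5:09 PM = 11 h 8 min; less 45 min break → 10 h 23 min
Fri: 10:31 AM–4:18 PM = 5 h 47 min; less 45 min break → 5 h 2 min
Sat: 9:32 AM–7:24 PM = 9 h 52 min; less 45 min break → 9 h 7 min
Sun: 5:11 AM–3:47 PM = 10 h 36 min; less 45 min break → 9 h 51 min
Total: 7 h 4 min + 9 h 41 min + 6 h 41 min + 10 h 23 min + 5 h 2 min + 9 h 7 min + 9 h 51 min = 57 h 49 min.

57.82 hours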